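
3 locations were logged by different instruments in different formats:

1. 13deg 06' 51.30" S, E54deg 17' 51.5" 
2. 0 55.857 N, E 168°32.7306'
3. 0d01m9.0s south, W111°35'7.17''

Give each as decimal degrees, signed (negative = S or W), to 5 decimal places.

1. -13.11425, 54.29764
2. 0.93095, 168.54551
3. -0.01917, -111.58533

Point 1:
  Lat: 13° + 6/60 + 51.3/3600 = 13 + 0.100000 + 0.014250 = 13.114250
  hemisphere S, so the sign is −
  Lon: 54° + 17/60 + 51.5/3600 = 54 + 0.283333 + 0.014306 = 54.297639
  E → positive
Point 2:
  Latitude: 0 + 55.857/60 = 0.930950
  N ⇒ keep positive
  λ: 168 + 32.7306/60 = 168.545510
  E ⇒ keep positive
Point 3:
  Latitude: 0 + 1/60 + 9/3600 = 0.019167
  S ⇒ negate
  λ: 111 + 35/60 + 7.17/3600 = 111.585325
  W ⇒ negate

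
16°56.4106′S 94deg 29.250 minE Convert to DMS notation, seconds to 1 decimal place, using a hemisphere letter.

16°56′24.6″ S, 94°29′15.0″ E

Latitude: 56.41060′ → 56′ and 0.41060 × 60 = 24.636″
λ: fractional minutes 0.25000 × 60 = 15.000″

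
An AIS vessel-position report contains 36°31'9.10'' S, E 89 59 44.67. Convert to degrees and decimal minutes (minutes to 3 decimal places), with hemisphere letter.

36° 31.152′ S, 89° 59.745′ E

Lat: 31 + 9.1/60 = 31.15167′
Longitude: 59 + 44.67/60 = 59.74450′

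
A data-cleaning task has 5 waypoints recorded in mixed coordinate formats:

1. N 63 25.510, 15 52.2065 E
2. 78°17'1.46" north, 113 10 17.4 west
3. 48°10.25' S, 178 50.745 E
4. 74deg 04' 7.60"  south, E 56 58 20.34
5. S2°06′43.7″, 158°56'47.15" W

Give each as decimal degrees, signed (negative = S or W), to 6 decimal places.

Point 1:
  Lat: 25.51′ = 0.425167°; total 63.4251667
  N → positive
  Lon: 52.2065′ = 0.870108°; total 15.8701083
  E ⇒ keep positive
Point 2:
  Lat: 78 + 17/60 + 1.46/3600 = 78.2837389
  N ⇒ keep positive
  Lon: 10′ + 17.4″ = 10.29000′; 113 + 10.29000/60 = 113.1715000
  hemisphere W, so the sign is −
Point 3:
  φ: 48 + 10.25/60 = 48.1708333
  S → negative
  Longitude: 178 + 50.745/60 = 178.8457500
  E → positive
Point 4:
  Latitude: 4′ + 7.6″ = 4.12667′; 74 + 4.12667/60 = 74.0687778
  S → negative
  Lon: 56° + 58/60 + 20.34/3600 = 56 + 0.966667 + 0.005650 = 56.9723167
  E ⇒ keep positive
Point 5:
  φ: 2° + 6/60 + 43.7/3600 = 2 + 0.100000 + 0.012139 = 2.1121389
  S → negative
  Lon: 158 + 56/60 + 47.15/3600 = 158.9464306
  W ⇒ negate

1. 63.425167, 15.870108
2. 78.283739, -113.171500
3. -48.170833, 178.845750
4. -74.068778, 56.972317
5. -2.112139, -158.946431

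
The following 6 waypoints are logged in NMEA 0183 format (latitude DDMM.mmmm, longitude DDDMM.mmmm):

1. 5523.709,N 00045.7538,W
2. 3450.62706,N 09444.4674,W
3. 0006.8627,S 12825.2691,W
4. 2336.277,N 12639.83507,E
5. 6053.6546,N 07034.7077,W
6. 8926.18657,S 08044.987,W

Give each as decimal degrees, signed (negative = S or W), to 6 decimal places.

1. 55.395150, -0.762563
2. 34.843784, -94.741123
3. -0.114378, -128.421152
4. 23.604617, 126.663918
5. 60.894243, -70.578462
6. -89.436443, -80.749783

Point 1:
  Latitude: degrees = first 2 digits = 55, minutes = 23.709; 55 + 23.709/60 = 55.3951500
  N → positive
  Lon: degrees = first 3 digits = 0, minutes = 45.7538; 0 + 45.7538/60 = 0.7625633
  hemisphere W, so the sign is −
Point 2:
  φ: degrees = first 2 digits = 34, minutes = 50.62706; 34 + 50.62706/60 = 34.8437843
  N ⇒ keep positive
  Longitude: split at 3 digits → 094° and 44.4674′; 94 + 44.4674/60 = 94.7411233
  W → negative
Point 3:
  φ: split at 2 digits → 00° and 6.8627′; 0 + 6.8627/60 = 0.1143783
  S → negative
  λ: degrees = first 3 digits = 128, minutes = 25.2691; 128 + 25.2691/60 = 128.4211517
  hemisphere W, so the sign is −
Point 4:
  φ: degrees = first 2 digits = 23, minutes = 36.277; 23 + 36.277/60 = 23.6046167
  N → positive
  λ: split at 3 digits → 126° and 39.83507′; 126 + 39.83507/60 = 126.6639178
  E ⇒ keep positive
Point 5:
  Lat: degrees = first 2 digits = 60, minutes = 53.6546; 60 + 53.6546/60 = 60.8942433
  N → positive
  Longitude: split at 3 digits → 070° and 34.7077′; 70 + 34.7077/60 = 70.5784617
  W ⇒ negate
Point 6:
  φ: degrees = first 2 digits = 89, minutes = 26.18657; 89 + 26.18657/60 = 89.4364428
  S → negative
  Lon: split at 3 digits → 080° and 44.987′; 80 + 44.987/60 = 80.7497833
  hemisphere W, so the sign is −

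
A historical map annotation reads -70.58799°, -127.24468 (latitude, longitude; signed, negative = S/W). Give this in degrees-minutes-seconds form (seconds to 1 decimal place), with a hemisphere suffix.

70°35′16.8″ S, 127°14′40.8″ W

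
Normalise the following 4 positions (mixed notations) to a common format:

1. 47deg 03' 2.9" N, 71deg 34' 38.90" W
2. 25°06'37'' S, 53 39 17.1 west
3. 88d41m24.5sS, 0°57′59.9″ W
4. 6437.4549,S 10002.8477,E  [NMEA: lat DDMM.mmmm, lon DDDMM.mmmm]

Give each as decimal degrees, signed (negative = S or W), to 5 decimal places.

1. 47.05081, -71.57747
2. -25.11028, -53.65475
3. -88.69014, -0.96664
4. -64.62425, 100.04746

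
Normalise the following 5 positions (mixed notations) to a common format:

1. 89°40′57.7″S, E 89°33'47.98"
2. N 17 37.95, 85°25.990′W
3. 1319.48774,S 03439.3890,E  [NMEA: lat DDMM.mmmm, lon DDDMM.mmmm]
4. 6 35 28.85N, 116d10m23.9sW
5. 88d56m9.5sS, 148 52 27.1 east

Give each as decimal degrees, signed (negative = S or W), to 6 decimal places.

Point 1:
  Lat: 40′ + 57.7″ = 40.96167′; 89 + 40.96167/60 = 89.6826944
  S ⇒ negate
  Lon: 33′ + 47.98″ = 33.79967′; 89 + 33.79967/60 = 89.5633278
  E → positive
Point 2:
  Lat: 37.95′ = 0.632500°; total 17.6325000
  N → positive
  Lon: 85 + 25.99/60 = 85.4331667
  W ⇒ negate
Point 3:
  Lat: degrees = first 2 digits = 13, minutes = 19.48774; 13 + 19.48774/60 = 13.3247957
  S → negative
  Lon: degrees = first 3 digits = 34, minutes = 39.389; 34 + 39.389/60 = 34.6564833
  E ⇒ keep positive
Point 4:
  φ: 6 + 35/60 + 28.85/3600 = 6.5913472
  N ⇒ keep positive
  λ: 10′ + 23.9″ = 10.39833′; 116 + 10.39833/60 = 116.1733056
  W ⇒ negate
Point 5:
  Lat: 88 + 56/60 + 9.5/3600 = 88.9359722
  S ⇒ negate
  Lon: 148 + 52/60 + 27.1/3600 = 148.8741944
  E → positive

1. -89.682694, 89.563328
2. 17.632500, -85.433167
3. -13.324796, 34.656483
4. 6.591347, -116.173306
5. -88.935972, 148.874194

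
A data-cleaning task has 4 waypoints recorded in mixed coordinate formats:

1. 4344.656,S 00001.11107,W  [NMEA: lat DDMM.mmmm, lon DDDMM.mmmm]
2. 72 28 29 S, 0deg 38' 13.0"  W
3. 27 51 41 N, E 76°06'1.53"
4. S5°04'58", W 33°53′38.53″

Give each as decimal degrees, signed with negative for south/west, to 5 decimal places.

Point 1:
  Lat: split at 2 digits → 43° and 44.656′; 43 + 44.656/60 = 43.744267
  S → negative
  λ: split at 3 digits → 000° and 1.11107′; 0 + 1.11107/60 = 0.018518
  W ⇒ negate
Point 2:
  φ: 28′ + 29″ = 28.48333′; 72 + 28.48333/60 = 72.474722
  S ⇒ negate
  Longitude: 0° + 38/60 + 13/3600 = 0 + 0.633333 + 0.003611 = 0.636944
  hemisphere W, so the sign is −
Point 3:
  Latitude: 27° + 51/60 + 41/3600 = 27 + 0.850000 + 0.011389 = 27.861389
  N ⇒ keep positive
  Longitude: 6′ + 1.53″ = 6.02550′; 76 + 6.02550/60 = 76.100425
  E → positive
Point 4:
  φ: 4′ + 58″ = 4.96667′; 5 + 4.96667/60 = 5.082778
  S → negative
  Longitude: 53′ + 38.53″ = 53.64217′; 33 + 53.64217/60 = 33.894036
  W ⇒ negate

1. -43.74427, -0.01852
2. -72.47472, -0.63694
3. 27.86139, 76.10043
4. -5.08278, -33.89404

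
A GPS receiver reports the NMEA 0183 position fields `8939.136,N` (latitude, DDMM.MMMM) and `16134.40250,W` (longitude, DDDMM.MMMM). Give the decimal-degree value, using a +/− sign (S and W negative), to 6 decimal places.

89.652267, -161.573375

φ: degrees = first 2 digits = 89, minutes = 39.136; 89 + 39.136/60 = 89.6522667
N → positive
Lon: degrees = first 3 digits = 161, minutes = 34.4025; 161 + 34.4025/60 = 161.5733750
W ⇒ negate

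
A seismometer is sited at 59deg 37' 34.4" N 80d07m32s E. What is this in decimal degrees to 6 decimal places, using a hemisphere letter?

Latitude: 59° + 37/60 + 34.4/3600 = 59 + 0.616667 + 0.009556 = 59.6262222
λ: 7′ + 32″ = 7.53333′; 80 + 7.53333/60 = 80.1255556

59.626222° N, 80.125556° E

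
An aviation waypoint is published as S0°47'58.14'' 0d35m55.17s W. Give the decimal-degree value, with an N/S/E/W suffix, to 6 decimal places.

φ: 0° + 47/60 + 58.14/3600 = 0 + 0.783333 + 0.016150 = 0.7994833
Longitude: 35′ + 55.17″ = 35.91950′; 0 + 35.91950/60 = 0.5986583

0.799483° S, 0.598658° W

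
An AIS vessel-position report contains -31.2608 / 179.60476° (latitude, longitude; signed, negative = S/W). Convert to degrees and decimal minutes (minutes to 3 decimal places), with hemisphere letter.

31° 15.648′ S, 179° 36.286′ E

Latitude is negative → S; |value| = 31.260800
Lat: fractional part 0.260800 → 15.64800 minutes
λ: minutes = (179.604760 − 179) × 60 = 36.28560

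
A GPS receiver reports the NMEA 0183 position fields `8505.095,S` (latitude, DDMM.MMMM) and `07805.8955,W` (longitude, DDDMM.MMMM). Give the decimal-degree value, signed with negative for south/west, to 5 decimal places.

Latitude: degrees = first 2 digits = 85, minutes = 5.095; 85 + 5.095/60 = 85.084917
S → negative
λ: split at 3 digits → 078° and 5.8955′; 78 + 5.8955/60 = 78.098258
W → negative

-85.08492, -78.09826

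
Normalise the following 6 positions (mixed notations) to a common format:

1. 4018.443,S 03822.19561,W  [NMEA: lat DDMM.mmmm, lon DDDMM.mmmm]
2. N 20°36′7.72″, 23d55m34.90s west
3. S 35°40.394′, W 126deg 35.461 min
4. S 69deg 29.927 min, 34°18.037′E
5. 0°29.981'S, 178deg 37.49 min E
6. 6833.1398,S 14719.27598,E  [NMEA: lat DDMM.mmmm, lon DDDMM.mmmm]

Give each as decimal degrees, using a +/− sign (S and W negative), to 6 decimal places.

1. -40.307383, -38.369927
2. 20.602144, -23.926361
3. -35.673233, -126.591017
4. -69.498783, 34.300617
5. -0.499683, 178.624833
6. -68.552330, 147.321266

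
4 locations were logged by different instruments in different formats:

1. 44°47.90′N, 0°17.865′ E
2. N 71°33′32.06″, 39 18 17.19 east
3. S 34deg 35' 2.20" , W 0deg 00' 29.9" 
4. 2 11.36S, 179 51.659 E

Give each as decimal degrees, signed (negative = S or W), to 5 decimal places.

1. 44.79833, 0.29775
2. 71.55891, 39.30478
3. -34.58394, -0.00831
4. -2.18933, 179.86098

Point 1:
  φ: 44 + 47.9/60 = 44.798333
  N ⇒ keep positive
  λ: 0 + 17.865/60 = 0.297750
  E ⇒ keep positive
Point 2:
  Lat: 33′ + 32.06″ = 33.53433′; 71 + 33.53433/60 = 71.558906
  N → positive
  Lon: 39° + 18/60 + 17.19/3600 = 39 + 0.300000 + 0.004775 = 39.304775
  E → positive
Point 3:
  Latitude: 35′ + 2.2″ = 35.03667′; 34 + 35.03667/60 = 34.583944
  S → negative
  λ: 0 + 0/60 + 29.9/3600 = 0.008306
  W ⇒ negate
Point 4:
  φ: 2 + 11.36/60 = 2.189333
  hemisphere S, so the sign is −
  Lon: 51.659′ = 0.860983°; total 179.860983
  E → positive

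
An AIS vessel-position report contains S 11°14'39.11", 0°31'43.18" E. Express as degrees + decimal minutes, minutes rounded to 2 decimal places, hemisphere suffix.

Latitude: 14 + 39.11/60 = 14.6518′
λ: 31 + 43.18/60 = 31.7197′

11° 14.65′ S, 0° 31.72′ E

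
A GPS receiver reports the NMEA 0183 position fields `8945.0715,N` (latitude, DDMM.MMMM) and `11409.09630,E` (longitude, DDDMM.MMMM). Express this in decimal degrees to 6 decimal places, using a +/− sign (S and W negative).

Latitude: degrees = first 2 digits = 89, minutes = 45.0715; 89 + 45.0715/60 = 89.7511917
N ⇒ keep positive
λ: split at 3 digits → 114° and 9.0963′; 114 + 9.0963/60 = 114.1516050
E → positive

89.751192, 114.151605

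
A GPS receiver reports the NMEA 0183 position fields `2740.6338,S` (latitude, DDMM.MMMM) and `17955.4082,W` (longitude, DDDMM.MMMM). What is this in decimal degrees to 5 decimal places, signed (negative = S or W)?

Lat: split at 2 digits → 27° and 40.6338′; 27 + 40.6338/60 = 27.677230
S → negative
λ: split at 3 digits → 179° and 55.4082′; 179 + 55.4082/60 = 179.923470
W → negative

-27.67723, -179.92347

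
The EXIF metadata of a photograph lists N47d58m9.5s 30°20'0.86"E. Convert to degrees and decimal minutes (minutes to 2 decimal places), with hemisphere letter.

47° 58.16′ N, 30° 20.01′ E

Lat: 58 + 9.5/60 = 58.1583′
Lon: 20 + 0.86/60 = 20.0143′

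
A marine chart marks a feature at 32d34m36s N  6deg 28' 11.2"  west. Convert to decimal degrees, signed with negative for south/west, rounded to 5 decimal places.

32.57667, -6.46978

φ: 34′ + 36″ = 34.60000′; 32 + 34.60000/60 = 32.576667
N → positive
Longitude: 28′ + 11.2″ = 28.18667′; 6 + 28.18667/60 = 6.469778
W → negative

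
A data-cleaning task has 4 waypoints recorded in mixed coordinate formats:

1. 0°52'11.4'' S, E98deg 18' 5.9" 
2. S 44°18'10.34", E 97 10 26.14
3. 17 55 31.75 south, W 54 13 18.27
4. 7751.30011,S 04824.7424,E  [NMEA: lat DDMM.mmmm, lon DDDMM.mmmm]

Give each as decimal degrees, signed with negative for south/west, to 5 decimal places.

Point 1:
  φ: 52′ + 11.4″ = 52.19000′; 0 + 52.19000/60 = 0.869833
  hemisphere S, so the sign is −
  λ: 18′ + 5.9″ = 18.09833′; 98 + 18.09833/60 = 98.301639
  E ⇒ keep positive
Point 2:
  Lat: 44 + 18/60 + 10.34/3600 = 44.302872
  hemisphere S, so the sign is −
  Longitude: 10′ + 26.14″ = 10.43567′; 97 + 10.43567/60 = 97.173928
  E → positive
Point 3:
  Lat: 55′ + 31.75″ = 55.52917′; 17 + 55.52917/60 = 17.925486
  S → negative
  Longitude: 13′ + 18.27″ = 13.30450′; 54 + 13.30450/60 = 54.221742
  W → negative
Point 4:
  Latitude: degrees = first 2 digits = 77, minutes = 51.30011; 77 + 51.30011/60 = 77.855002
  hemisphere S, so the sign is −
  Lon: split at 3 digits → 048° and 24.7424′; 48 + 24.7424/60 = 48.412373
  E ⇒ keep positive

1. -0.86983, 98.30164
2. -44.30287, 97.17393
3. -17.92549, -54.22174
4. -77.85500, 48.41237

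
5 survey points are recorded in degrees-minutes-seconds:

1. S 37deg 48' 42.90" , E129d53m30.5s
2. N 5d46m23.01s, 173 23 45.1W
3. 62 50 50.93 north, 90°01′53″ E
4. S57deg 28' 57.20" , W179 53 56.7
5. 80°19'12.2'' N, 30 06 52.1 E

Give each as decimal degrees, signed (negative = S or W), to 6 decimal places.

Point 1:
  Latitude: 37 + 48/60 + 42.9/3600 = 37.8119167
  hemisphere S, so the sign is −
  Lon: 129° + 53/60 + 30.5/3600 = 129 + 0.883333 + 0.008472 = 129.8918056
  E ⇒ keep positive
Point 2:
  Lat: 5 + 46/60 + 23.01/3600 = 5.7730583
  N ⇒ keep positive
  λ: 173 + 23/60 + 45.1/3600 = 173.3958611
  W ⇒ negate
Point 3:
  Lat: 62 + 50/60 + 50.93/3600 = 62.8474806
  N → positive
  λ: 90° + 1/60 + 53/3600 = 90 + 0.016667 + 0.014722 = 90.0313889
  E → positive
Point 4:
  Lat: 57° + 28/60 + 57.2/3600 = 57 + 0.466667 + 0.015889 = 57.4825556
  S → negative
  λ: 179° + 53/60 + 56.7/3600 = 179 + 0.883333 + 0.015750 = 179.8990833
  hemisphere W, so the sign is −
Point 5:
  Lat: 80° + 19/60 + 12.2/3600 = 80 + 0.316667 + 0.003389 = 80.3200556
  N → positive
  Lon: 6′ + 52.1″ = 6.86833′; 30 + 6.86833/60 = 30.1144722
  E ⇒ keep positive

1. -37.811917, 129.891806
2. 5.773058, -173.395861
3. 62.847481, 90.031389
4. -57.482556, -179.899083
5. 80.320056, 30.114472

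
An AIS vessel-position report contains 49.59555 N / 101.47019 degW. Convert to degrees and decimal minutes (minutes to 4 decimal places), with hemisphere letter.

49° 35.7330′ N, 101° 28.2114′ W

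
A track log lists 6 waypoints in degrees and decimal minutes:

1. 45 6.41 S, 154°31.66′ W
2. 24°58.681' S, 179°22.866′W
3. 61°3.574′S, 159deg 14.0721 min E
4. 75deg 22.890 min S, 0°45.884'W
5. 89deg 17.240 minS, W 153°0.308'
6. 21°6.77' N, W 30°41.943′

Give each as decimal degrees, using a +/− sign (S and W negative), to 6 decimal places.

Point 1:
  φ: 6.41′ = 0.106833°; total 45.1068333
  S ⇒ negate
  Lon: 154 + 31.66/60 = 154.5276667
  W ⇒ negate
Point 2:
  φ: 58.681′ = 0.978017°; total 24.9780167
  S ⇒ negate
  Longitude: 22.866′ = 0.381100°; total 179.3811000
  W → negative
Point 3:
  Lat: 3.574′ = 0.059567°; total 61.0595667
  S → negative
  Longitude: 159 + 14.0721/60 = 159.2345350
  E → positive
Point 4:
  Lat: 75 + 22.89/60 = 75.3815000
  S → negative
  Lon: 0 + 45.884/60 = 0.7647333
  W ⇒ negate
Point 5:
  Lat: 89 + 17.24/60 = 89.2873333
  hemisphere S, so the sign is −
  λ: 0.308′ = 0.005133°; total 153.0051333
  hemisphere W, so the sign is −
Point 6:
  Latitude: 21 + 6.77/60 = 21.1128333
  N ⇒ keep positive
  Longitude: 41.943′ = 0.699050°; total 30.6990500
  W → negative

1. -45.106833, -154.527667
2. -24.978017, -179.381100
3. -61.059567, 159.234535
4. -75.381500, -0.764733
5. -89.287333, -153.005133
6. 21.112833, -30.699050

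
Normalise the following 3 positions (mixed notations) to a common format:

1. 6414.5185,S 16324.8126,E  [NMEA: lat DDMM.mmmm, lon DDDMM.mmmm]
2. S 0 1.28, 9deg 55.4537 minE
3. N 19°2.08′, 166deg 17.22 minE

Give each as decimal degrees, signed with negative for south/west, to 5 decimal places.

1. -64.24198, 163.41354
2. -0.02133, 9.92423
3. 19.03467, 166.28700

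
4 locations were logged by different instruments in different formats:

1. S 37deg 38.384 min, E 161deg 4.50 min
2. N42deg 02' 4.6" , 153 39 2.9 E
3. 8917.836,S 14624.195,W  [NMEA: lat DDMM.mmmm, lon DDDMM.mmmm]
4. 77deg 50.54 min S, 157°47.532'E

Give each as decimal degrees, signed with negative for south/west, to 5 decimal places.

Point 1:
  φ: 37 + 38.384/60 = 37.639733
  S → negative
  Lon: 161 + 4.5/60 = 161.075000
  E → positive
Point 2:
  φ: 2′ + 4.6″ = 2.07667′; 42 + 2.07667/60 = 42.034611
  N ⇒ keep positive
  λ: 39′ + 2.9″ = 39.04833′; 153 + 39.04833/60 = 153.650806
  E ⇒ keep positive
Point 3:
  φ: degrees = first 2 digits = 89, minutes = 17.836; 89 + 17.836/60 = 89.297267
  S ⇒ negate
  Longitude: split at 3 digits → 146° and 24.195′; 146 + 24.195/60 = 146.403250
  W ⇒ negate
Point 4:
  Lat: 50.54′ = 0.842333°; total 77.842333
  hemisphere S, so the sign is −
  Longitude: 157 + 47.532/60 = 157.792200
  E → positive

1. -37.63973, 161.07500
2. 42.03461, 153.65081
3. -89.29727, -146.40325
4. -77.84233, 157.79220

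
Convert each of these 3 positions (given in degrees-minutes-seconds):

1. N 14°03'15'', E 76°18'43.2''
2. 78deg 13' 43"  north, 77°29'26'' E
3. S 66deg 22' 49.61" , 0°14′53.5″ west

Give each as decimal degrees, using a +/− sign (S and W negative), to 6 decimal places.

Point 1:
  Lat: 14 + 3/60 + 15/3600 = 14.0541667
  N → positive
  Lon: 76° + 18/60 + 43.2/3600 = 76 + 0.300000 + 0.012000 = 76.3120000
  E → positive
Point 2:
  Lat: 13′ + 43″ = 13.71667′; 78 + 13.71667/60 = 78.2286111
  N ⇒ keep positive
  Longitude: 77° + 29/60 + 26/3600 = 77 + 0.483333 + 0.007222 = 77.4905556
  E → positive
Point 3:
  Latitude: 66 + 22/60 + 49.61/3600 = 66.3804472
  S ⇒ negate
  Lon: 14′ + 53.5″ = 14.89167′; 0 + 14.89167/60 = 0.2481944
  W ⇒ negate

1. 14.054167, 76.312000
2. 78.228611, 77.490556
3. -66.380447, -0.248194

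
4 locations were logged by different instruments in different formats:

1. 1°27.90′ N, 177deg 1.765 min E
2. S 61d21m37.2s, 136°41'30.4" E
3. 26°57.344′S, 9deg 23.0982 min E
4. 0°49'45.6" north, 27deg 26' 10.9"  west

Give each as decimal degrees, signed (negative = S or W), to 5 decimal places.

1. 1.46500, 177.02942
2. -61.36033, 136.69178
3. -26.95573, 9.38497
4. 0.82933, -27.43636

Point 1:
  Lat: 27.9′ = 0.465000°; total 1.465000
  N ⇒ keep positive
  Longitude: 1.765′ = 0.029417°; total 177.029417
  E ⇒ keep positive
Point 2:
  Lat: 61 + 21/60 + 37.2/3600 = 61.360333
  S ⇒ negate
  Lon: 136° + 41/60 + 30.4/3600 = 136 + 0.683333 + 0.008444 = 136.691778
  E ⇒ keep positive
Point 3:
  φ: 57.344′ = 0.955733°; total 26.955733
  S → negative
  λ: 9 + 23.0982/60 = 9.384970
  E ⇒ keep positive
Point 4:
  Lat: 0 + 49/60 + 45.6/3600 = 0.829333
  N → positive
  λ: 27 + 26/60 + 10.9/3600 = 27.436361
  hemisphere W, so the sign is −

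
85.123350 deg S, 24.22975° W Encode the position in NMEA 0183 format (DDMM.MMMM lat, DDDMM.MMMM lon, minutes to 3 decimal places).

8507.401,S / 02413.785,W

φ: fractional part 0.123350 → 7.40100 minutes
λ: 24° + 0.229750 × 60 = 24° 13.78500′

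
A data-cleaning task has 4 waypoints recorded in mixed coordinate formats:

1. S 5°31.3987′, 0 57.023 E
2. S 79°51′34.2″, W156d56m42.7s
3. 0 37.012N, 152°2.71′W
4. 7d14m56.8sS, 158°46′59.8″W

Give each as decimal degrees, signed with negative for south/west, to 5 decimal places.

1. -5.52331, 0.95038
2. -79.85950, -156.94519
3. 0.61687, -152.04517
4. -7.24911, -158.78328

Point 1:
  φ: 5 + 31.3987/60 = 5.523312
  S → negative
  Lon: 57.023′ = 0.950383°; total 0.950383
  E → positive
Point 2:
  φ: 51′ + 34.2″ = 51.57000′; 79 + 51.57000/60 = 79.859500
  hemisphere S, so the sign is −
  λ: 156 + 56/60 + 42.7/3600 = 156.945194
  W → negative
Point 3:
  φ: 37.012′ = 0.616867°; total 0.616867
  N → positive
  λ: 152 + 2.71/60 = 152.045167
  W → negative
Point 4:
  φ: 7 + 14/60 + 56.8/3600 = 7.249111
  S ⇒ negate
  Lon: 158 + 46/60 + 59.8/3600 = 158.783278
  hemisphere W, so the sign is −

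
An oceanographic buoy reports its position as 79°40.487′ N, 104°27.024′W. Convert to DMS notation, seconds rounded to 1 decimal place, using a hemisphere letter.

Lat: fractional minutes 0.48700 × 60 = 29.220″
Lon: fractional minutes 0.02400 × 60 = 1.440″

79°40′29.2″ N, 104°27′1.4″ W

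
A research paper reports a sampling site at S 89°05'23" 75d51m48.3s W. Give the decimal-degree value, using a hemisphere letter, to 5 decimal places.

89.08972° S, 75.86342° W

φ: 89° + 5/60 + 23/3600 = 89 + 0.083333 + 0.006389 = 89.089722
λ: 75° + 51/60 + 48.3/3600 = 75 + 0.850000 + 0.013417 = 75.863417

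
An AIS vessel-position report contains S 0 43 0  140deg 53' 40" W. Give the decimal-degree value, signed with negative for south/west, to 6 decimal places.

-0.716667, -140.894444

φ: 0° + 43/60 + 0/3600 = 0 + 0.716667 + 0.000000 = 0.7166667
hemisphere S, so the sign is −
Longitude: 140 + 53/60 + 40/3600 = 140.8944444
W ⇒ negate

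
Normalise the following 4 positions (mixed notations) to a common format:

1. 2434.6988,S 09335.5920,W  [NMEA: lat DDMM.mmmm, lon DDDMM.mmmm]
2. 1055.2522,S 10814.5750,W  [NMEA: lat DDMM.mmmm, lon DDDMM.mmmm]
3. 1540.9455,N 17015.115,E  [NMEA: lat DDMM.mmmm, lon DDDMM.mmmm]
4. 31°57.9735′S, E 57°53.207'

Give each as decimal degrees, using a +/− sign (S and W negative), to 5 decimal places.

1. -24.57831, -93.59320
2. -10.92087, -108.24292
3. 15.68243, 170.25192
4. -31.96623, 57.88678

Point 1:
  Latitude: degrees = first 2 digits = 24, minutes = 34.6988; 24 + 34.6988/60 = 24.578313
  hemisphere S, so the sign is −
  λ: split at 3 digits → 093° and 35.592′; 93 + 35.592/60 = 93.593200
  hemisphere W, so the sign is −
Point 2:
  Lat: split at 2 digits → 10° and 55.2522′; 10 + 55.2522/60 = 10.920870
  S → negative
  λ: degrees = first 3 digits = 108, minutes = 14.575; 108 + 14.575/60 = 108.242917
  W ⇒ negate
Point 3:
  Latitude: degrees = first 2 digits = 15, minutes = 40.9455; 15 + 40.9455/60 = 15.682425
  N ⇒ keep positive
  Longitude: split at 3 digits → 170° and 15.115′; 170 + 15.115/60 = 170.251917
  E → positive
Point 4:
  Latitude: 57.9735′ = 0.966225°; total 31.966225
  S ⇒ negate
  Longitude: 57 + 53.207/60 = 57.886783
  E ⇒ keep positive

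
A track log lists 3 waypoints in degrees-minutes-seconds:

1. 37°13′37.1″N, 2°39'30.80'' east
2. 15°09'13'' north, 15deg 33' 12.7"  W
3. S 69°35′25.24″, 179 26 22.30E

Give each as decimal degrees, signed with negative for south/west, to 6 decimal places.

1. 37.226972, 2.658556
2. 15.153611, -15.553528
3. -69.590344, 179.439528

Point 1:
  Latitude: 37 + 13/60 + 37.1/3600 = 37.2269722
  N → positive
  Longitude: 2° + 39/60 + 30.8/3600 = 2 + 0.650000 + 0.008556 = 2.6585556
  E → positive
Point 2:
  Lat: 15 + 9/60 + 13/3600 = 15.1536111
  N → positive
  Lon: 15° + 33/60 + 12.7/3600 = 15 + 0.550000 + 0.003528 = 15.5535278
  W ⇒ negate
Point 3:
  φ: 69° + 35/60 + 25.24/3600 = 69 + 0.583333 + 0.007011 = 69.5903444
  S ⇒ negate
  Lon: 179 + 26/60 + 22.3/3600 = 179.4395278
  E ⇒ keep positive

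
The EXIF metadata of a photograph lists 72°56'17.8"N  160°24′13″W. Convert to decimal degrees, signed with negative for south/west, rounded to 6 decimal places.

φ: 56′ + 17.8″ = 56.29667′; 72 + 56.29667/60 = 72.9382778
N → positive
Lon: 160 + 24/60 + 13/3600 = 160.4036111
W → negative

72.938278, -160.403611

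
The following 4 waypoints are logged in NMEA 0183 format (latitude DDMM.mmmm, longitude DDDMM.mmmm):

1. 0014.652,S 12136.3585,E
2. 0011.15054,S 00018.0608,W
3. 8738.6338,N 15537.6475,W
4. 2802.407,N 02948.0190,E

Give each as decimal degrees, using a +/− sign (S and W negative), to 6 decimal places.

1. -0.244200, 121.605975
2. -0.185842, -0.301013
3. 87.643897, -155.627458
4. 28.040117, 29.800317

Point 1:
  Latitude: split at 2 digits → 00° and 14.652′; 0 + 14.652/60 = 0.2442000
  S ⇒ negate
  λ: split at 3 digits → 121° and 36.3585′; 121 + 36.3585/60 = 121.6059750
  E → positive
Point 2:
  Latitude: split at 2 digits → 00° and 11.15054′; 0 + 11.15054/60 = 0.1858423
  S → negative
  Lon: degrees = first 3 digits = 0, minutes = 18.0608; 0 + 18.0608/60 = 0.3010133
  W ⇒ negate
Point 3:
  φ: split at 2 digits → 87° and 38.6338′; 87 + 38.6338/60 = 87.6438967
  N ⇒ keep positive
  Longitude: split at 3 digits → 155° and 37.6475′; 155 + 37.6475/60 = 155.6274583
  W ⇒ negate
Point 4:
  φ: split at 2 digits → 28° and 2.407′; 28 + 2.407/60 = 28.0401167
  N ⇒ keep positive
  Longitude: split at 3 digits → 029° and 48.019′; 29 + 48.019/60 = 29.8003167
  E ⇒ keep positive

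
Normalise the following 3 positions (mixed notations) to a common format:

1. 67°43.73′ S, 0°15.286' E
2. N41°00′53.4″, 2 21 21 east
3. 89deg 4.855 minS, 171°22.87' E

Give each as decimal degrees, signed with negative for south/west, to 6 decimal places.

1. -67.728833, 0.254767
2. 41.014833, 2.355833
3. -89.080917, 171.381167

Point 1:
  Latitude: 43.73′ = 0.728833°; total 67.7288333
  S ⇒ negate
  Longitude: 15.286′ = 0.254767°; total 0.2547667
  E → positive
Point 2:
  Lat: 41° + 0/60 + 53.4/3600 = 41 + 0.000000 + 0.014833 = 41.0148333
  N ⇒ keep positive
  Longitude: 2° + 21/60 + 21/3600 = 2 + 0.350000 + 0.005833 = 2.3558333
  E ⇒ keep positive
Point 3:
  Latitude: 4.855′ = 0.080917°; total 89.0809167
  S ⇒ negate
  Lon: 171 + 22.87/60 = 171.3811667
  E → positive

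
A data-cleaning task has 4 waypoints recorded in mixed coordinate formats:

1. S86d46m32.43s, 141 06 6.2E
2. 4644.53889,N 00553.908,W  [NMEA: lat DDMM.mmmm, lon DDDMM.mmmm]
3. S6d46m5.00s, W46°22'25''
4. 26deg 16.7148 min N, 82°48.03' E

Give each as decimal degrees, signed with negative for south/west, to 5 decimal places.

1. -86.77568, 141.10172
2. 46.74231, -5.89847
3. -6.76806, -46.37361
4. 26.27858, 82.80050

Point 1:
  Lat: 86° + 46/60 + 32.43/3600 = 86 + 0.766667 + 0.009008 = 86.775675
  S ⇒ negate
  Lon: 6′ + 6.2″ = 6.10333′; 141 + 6.10333/60 = 141.101722
  E ⇒ keep positive
Point 2:
  Latitude: degrees = first 2 digits = 46, minutes = 44.53889; 46 + 44.53889/60 = 46.742315
  N → positive
  Longitude: split at 3 digits → 005° and 53.908′; 5 + 53.908/60 = 5.898467
  W → negative
Point 3:
  Latitude: 46′ + 5″ = 46.08333′; 6 + 46.08333/60 = 6.768056
  hemisphere S, so the sign is −
  λ: 22′ + 25″ = 22.41667′; 46 + 22.41667/60 = 46.373611
  hemisphere W, so the sign is −
Point 4:
  Lat: 26 + 16.7148/60 = 26.278580
  N → positive
  λ: 48.03′ = 0.800500°; total 82.800500
  E → positive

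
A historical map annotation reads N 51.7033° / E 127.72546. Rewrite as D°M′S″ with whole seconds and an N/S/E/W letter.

51°42′12″ N, 127°43′32″ E

φ: 0.703300 × 60 = 42.19800′ → 42′, remainder × 60 = 11.88″
Longitude: 0.725460 × 60 = 43.52760′ → 43′, remainder × 60 = 31.66″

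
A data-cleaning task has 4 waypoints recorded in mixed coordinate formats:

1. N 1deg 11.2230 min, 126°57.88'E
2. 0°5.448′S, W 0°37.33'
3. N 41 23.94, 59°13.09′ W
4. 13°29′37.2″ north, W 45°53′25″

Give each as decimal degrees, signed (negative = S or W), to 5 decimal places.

Point 1:
  Lat: 1 + 11.223/60 = 1.187050
  N ⇒ keep positive
  λ: 126 + 57.88/60 = 126.964667
  E ⇒ keep positive
Point 2:
  φ: 5.448′ = 0.090800°; total 0.090800
  S → negative
  Longitude: 37.33′ = 0.622167°; total 0.622167
  W → negative
Point 3:
  Lat: 41 + 23.94/60 = 41.399000
  N ⇒ keep positive
  Longitude: 59 + 13.09/60 = 59.218167
  W → negative
Point 4:
  φ: 13° + 29/60 + 37.2/3600 = 13 + 0.483333 + 0.010333 = 13.493667
  N ⇒ keep positive
  Lon: 53′ + 25″ = 53.41667′; 45 + 53.41667/60 = 45.890278
  hemisphere W, so the sign is −

1. 1.18705, 126.96467
2. -0.09080, -0.62217
3. 41.39900, -59.21817
4. 13.49367, -45.89028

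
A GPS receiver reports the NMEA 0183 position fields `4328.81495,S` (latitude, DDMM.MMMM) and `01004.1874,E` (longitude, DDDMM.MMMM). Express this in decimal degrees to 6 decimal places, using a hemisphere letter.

43.480249° S, 10.069790° E

φ: degrees = first 2 digits = 43, minutes = 28.81495; 43 + 28.81495/60 = 43.4802492
Lon: degrees = first 3 digits = 10, minutes = 4.1874; 10 + 4.1874/60 = 10.0697900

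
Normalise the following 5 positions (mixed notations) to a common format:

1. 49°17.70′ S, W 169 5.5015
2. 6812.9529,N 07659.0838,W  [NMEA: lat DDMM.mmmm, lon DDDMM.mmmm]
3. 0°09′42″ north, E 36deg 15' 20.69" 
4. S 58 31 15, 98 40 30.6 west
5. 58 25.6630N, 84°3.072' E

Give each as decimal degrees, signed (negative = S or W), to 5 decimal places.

Point 1:
  Lat: 49 + 17.7/60 = 49.295000
  S → negative
  λ: 5.5015′ = 0.091692°; total 169.091692
  W → negative
Point 2:
  Latitude: split at 2 digits → 68° and 12.9529′; 68 + 12.9529/60 = 68.215882
  N ⇒ keep positive
  Longitude: degrees = first 3 digits = 76, minutes = 59.0838; 76 + 59.0838/60 = 76.984730
  W ⇒ negate
Point 3:
  Lat: 9′ + 42″ = 9.70000′; 0 + 9.70000/60 = 0.161667
  N → positive
  Longitude: 15′ + 20.69″ = 15.34483′; 36 + 15.34483/60 = 36.255747
  E → positive
Point 4:
  φ: 58 + 31/60 + 15/3600 = 58.520833
  S → negative
  Longitude: 98 + 40/60 + 30.6/3600 = 98.675167
  W ⇒ negate
Point 5:
  Lat: 58 + 25.663/60 = 58.427717
  N ⇒ keep positive
  Longitude: 3.072′ = 0.051200°; total 84.051200
  E → positive

1. -49.29500, -169.09169
2. 68.21588, -76.98473
3. 0.16167, 36.25575
4. -58.52083, -98.67517
5. 58.42772, 84.05120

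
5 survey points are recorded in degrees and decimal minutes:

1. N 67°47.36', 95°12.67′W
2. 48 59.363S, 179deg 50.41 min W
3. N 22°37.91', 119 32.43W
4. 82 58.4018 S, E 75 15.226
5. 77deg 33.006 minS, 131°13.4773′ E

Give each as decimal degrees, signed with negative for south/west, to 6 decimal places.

Point 1:
  Latitude: 47.36′ = 0.789333°; total 67.7893333
  N ⇒ keep positive
  Longitude: 12.67′ = 0.211167°; total 95.2111667
  W → negative
Point 2:
  Lat: 48 + 59.363/60 = 48.9893833
  S → negative
  Lon: 179 + 50.41/60 = 179.8401667
  W → negative
Point 3:
  φ: 22 + 37.91/60 = 22.6318333
  N ⇒ keep positive
  Lon: 32.43′ = 0.540500°; total 119.5405000
  W ⇒ negate
Point 4:
  Latitude: 58.4018′ = 0.973363°; total 82.9733633
  S → negative
  Longitude: 75 + 15.226/60 = 75.2537667
  E → positive
Point 5:
  Latitude: 77 + 33.006/60 = 77.5501000
  S ⇒ negate
  Longitude: 131 + 13.4773/60 = 131.2246217
  E ⇒ keep positive

1. 67.789333, -95.211167
2. -48.989383, -179.840167
3. 22.631833, -119.540500
4. -82.973363, 75.253767
5. -77.550100, 131.224622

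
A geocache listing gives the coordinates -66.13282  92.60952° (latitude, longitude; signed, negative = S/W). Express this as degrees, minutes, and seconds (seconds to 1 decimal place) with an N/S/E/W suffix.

66°07′58.2″ S, 92°36′34.3″ E

Latitude is negative → S; |value| = 66.132820
Latitude: 0.132820° → 7.96920′; 0.96920 × 60 = 58.152″
λ: 0.609520° → 36.57120′; 0.57120 × 60 = 34.272″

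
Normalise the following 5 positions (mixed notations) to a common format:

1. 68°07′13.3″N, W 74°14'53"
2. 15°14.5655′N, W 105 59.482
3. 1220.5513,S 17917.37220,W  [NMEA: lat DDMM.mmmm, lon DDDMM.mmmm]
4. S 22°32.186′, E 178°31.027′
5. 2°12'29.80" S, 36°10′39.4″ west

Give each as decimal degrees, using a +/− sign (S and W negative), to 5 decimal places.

1. 68.12036, -74.24806
2. 15.24276, -105.99137
3. -12.34252, -179.28954
4. -22.53643, 178.51712
5. -2.20828, -36.17761

Point 1:
  φ: 68° + 7/60 + 13.3/3600 = 68 + 0.116667 + 0.003694 = 68.120361
  N ⇒ keep positive
  Longitude: 74 + 14/60 + 53/3600 = 74.248056
  W → negative
Point 2:
  Lat: 14.5655′ = 0.242758°; total 15.242758
  N ⇒ keep positive
  λ: 105 + 59.482/60 = 105.991367
  hemisphere W, so the sign is −
Point 3:
  Latitude: split at 2 digits → 12° and 20.5513′; 12 + 20.5513/60 = 12.342522
  S ⇒ negate
  λ: degrees = first 3 digits = 179, minutes = 17.3722; 179 + 17.3722/60 = 179.289537
  hemisphere W, so the sign is −
Point 4:
  Latitude: 32.186′ = 0.536433°; total 22.536433
  S ⇒ negate
  λ: 31.027′ = 0.517117°; total 178.517117
  E → positive
Point 5:
  φ: 2° + 12/60 + 29.8/3600 = 2 + 0.200000 + 0.008278 = 2.208278
  S → negative
  λ: 36 + 10/60 + 39.4/3600 = 36.177611
  W ⇒ negate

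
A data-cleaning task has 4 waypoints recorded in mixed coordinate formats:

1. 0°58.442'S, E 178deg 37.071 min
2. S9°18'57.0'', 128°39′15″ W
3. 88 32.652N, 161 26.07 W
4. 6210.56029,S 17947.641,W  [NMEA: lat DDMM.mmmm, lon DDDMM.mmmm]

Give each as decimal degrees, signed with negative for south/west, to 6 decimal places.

Point 1:
  φ: 58.442′ = 0.974033°; total 0.9740333
  S ⇒ negate
  Longitude: 37.071′ = 0.617850°; total 178.6178500
  E → positive
Point 2:
  Lat: 18′ + 57″ = 18.95000′; 9 + 18.95000/60 = 9.3158333
  S ⇒ negate
  Lon: 128 + 39/60 + 15/3600 = 128.6541667
  W → negative
Point 3:
  Lat: 88 + 32.652/60 = 88.5442000
  N ⇒ keep positive
  Lon: 26.07′ = 0.434500°; total 161.4345000
  W ⇒ negate
Point 4:
  φ: degrees = first 2 digits = 62, minutes = 10.56029; 62 + 10.56029/60 = 62.1760048
  hemisphere S, so the sign is −
  λ: split at 3 digits → 179° and 47.641′; 179 + 47.641/60 = 179.7940167
  W ⇒ negate

1. -0.974033, 178.617850
2. -9.315833, -128.654167
3. 88.544200, -161.434500
4. -62.176005, -179.794017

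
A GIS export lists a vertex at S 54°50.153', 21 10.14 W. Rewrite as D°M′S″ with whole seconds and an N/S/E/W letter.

φ: 50.15300′ → 50′ and 0.15300 × 60 = 9.18″
Lon: fractional minutes 0.14000 × 60 = 8.40″

54°50′9″ S, 21°10′8″ W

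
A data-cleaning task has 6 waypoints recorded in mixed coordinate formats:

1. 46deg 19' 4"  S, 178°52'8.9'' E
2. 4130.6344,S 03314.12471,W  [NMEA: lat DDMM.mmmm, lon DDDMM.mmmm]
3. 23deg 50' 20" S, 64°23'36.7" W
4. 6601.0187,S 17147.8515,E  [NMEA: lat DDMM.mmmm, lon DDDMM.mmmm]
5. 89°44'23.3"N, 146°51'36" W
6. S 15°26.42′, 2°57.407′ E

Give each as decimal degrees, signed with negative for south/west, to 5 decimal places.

Point 1:
  Lat: 19′ + 4″ = 19.06667′; 46 + 19.06667/60 = 46.317778
  hemisphere S, so the sign is −
  Longitude: 178° + 52/60 + 8.9/3600 = 178 + 0.866667 + 0.002472 = 178.869139
  E ⇒ keep positive
Point 2:
  Latitude: split at 2 digits → 41° and 30.6344′; 41 + 30.6344/60 = 41.510573
  S ⇒ negate
  Longitude: degrees = first 3 digits = 33, minutes = 14.12471; 33 + 14.12471/60 = 33.235412
  hemisphere W, so the sign is −
Point 3:
  φ: 50′ + 20″ = 50.33333′; 23 + 50.33333/60 = 23.838889
  S ⇒ negate
  Lon: 64 + 23/60 + 36.7/3600 = 64.393528
  hemisphere W, so the sign is −
Point 4:
  φ: split at 2 digits → 66° and 1.0187′; 66 + 1.0187/60 = 66.016978
  S ⇒ negate
  Longitude: split at 3 digits → 171° and 47.8515′; 171 + 47.8515/60 = 171.797525
  E → positive
Point 5:
  φ: 89° + 44/60 + 23.3/3600 = 89 + 0.733333 + 0.006472 = 89.739806
  N ⇒ keep positive
  λ: 146 + 51/60 + 36/3600 = 146.860000
  W → negative
Point 6:
  Latitude: 26.42′ = 0.440333°; total 15.440333
  S → negative
  Lon: 2 + 57.407/60 = 2.956783
  E → positive

1. -46.31778, 178.86914
2. -41.51057, -33.23541
3. -23.83889, -64.39353
4. -66.01698, 171.79753
5. 89.73981, -146.86000
6. -15.44033, 2.95678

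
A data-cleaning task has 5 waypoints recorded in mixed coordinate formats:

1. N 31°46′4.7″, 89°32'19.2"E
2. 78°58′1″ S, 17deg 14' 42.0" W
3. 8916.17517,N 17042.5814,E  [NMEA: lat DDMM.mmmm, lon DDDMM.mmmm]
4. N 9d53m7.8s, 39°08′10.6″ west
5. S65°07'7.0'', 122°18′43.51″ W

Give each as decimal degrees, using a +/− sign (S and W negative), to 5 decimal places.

1. 31.76797, 89.53867
2. -78.96694, -17.24500
3. 89.26959, 170.70969
4. 9.88550, -39.13628
5. -65.11861, -122.31209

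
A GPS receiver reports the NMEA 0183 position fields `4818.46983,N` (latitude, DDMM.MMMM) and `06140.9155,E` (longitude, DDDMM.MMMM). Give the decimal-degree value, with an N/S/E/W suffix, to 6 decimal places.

48.307831° N, 61.681925° E

φ: split at 2 digits → 48° and 18.46983′; 48 + 18.46983/60 = 48.3078305
λ: degrees = first 3 digits = 61, minutes = 40.9155; 61 + 40.9155/60 = 61.6819250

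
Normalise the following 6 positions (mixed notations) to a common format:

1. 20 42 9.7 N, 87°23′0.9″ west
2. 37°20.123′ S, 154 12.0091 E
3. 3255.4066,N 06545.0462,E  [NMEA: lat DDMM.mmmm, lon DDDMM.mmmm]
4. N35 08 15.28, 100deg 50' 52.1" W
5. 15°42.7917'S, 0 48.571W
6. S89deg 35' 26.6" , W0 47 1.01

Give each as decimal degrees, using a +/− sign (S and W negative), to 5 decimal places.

Point 1:
  Latitude: 42′ + 9.7″ = 42.16167′; 20 + 42.16167/60 = 20.702694
  N → positive
  Lon: 87 + 23/60 + 0.9/3600 = 87.383583
  hemisphere W, so the sign is −
Point 2:
  Latitude: 37 + 20.123/60 = 37.335383
  S ⇒ negate
  Longitude: 154 + 12.0091/60 = 154.200152
  E ⇒ keep positive
Point 3:
  φ: split at 2 digits → 32° and 55.4066′; 32 + 55.4066/60 = 32.923443
  N → positive
  λ: degrees = first 3 digits = 65, minutes = 45.0462; 65 + 45.0462/60 = 65.750770
  E → positive
Point 4:
  Latitude: 35 + 8/60 + 15.28/3600 = 35.137578
  N → positive
  Lon: 100 + 50/60 + 52.1/3600 = 100.847806
  W ⇒ negate
Point 5:
  φ: 15 + 42.7917/60 = 15.713195
  S → negative
  Lon: 0 + 48.571/60 = 0.809517
  W ⇒ negate
Point 6:
  Lat: 89° + 35/60 + 26.6/3600 = 89 + 0.583333 + 0.007389 = 89.590722
  S ⇒ negate
  Lon: 47′ + 1.01″ = 47.01683′; 0 + 47.01683/60 = 0.783614
  W → negative

1. 20.70269, -87.38358
2. -37.33538, 154.20015
3. 32.92344, 65.75077
4. 35.13758, -100.84781
5. -15.71320, -0.80952
6. -89.59072, -0.78361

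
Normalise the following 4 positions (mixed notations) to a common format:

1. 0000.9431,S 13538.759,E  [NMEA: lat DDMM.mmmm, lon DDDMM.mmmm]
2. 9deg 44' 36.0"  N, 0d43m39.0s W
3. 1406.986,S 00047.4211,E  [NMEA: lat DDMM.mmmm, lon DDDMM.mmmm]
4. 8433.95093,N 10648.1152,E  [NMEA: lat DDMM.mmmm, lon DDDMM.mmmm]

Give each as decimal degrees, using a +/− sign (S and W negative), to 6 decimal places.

Point 1:
  Lat: degrees = first 2 digits = 0, minutes = 0.9431; 0 + 0.9431/60 = 0.0157183
  hemisphere S, so the sign is −
  Lon: split at 3 digits → 135° and 38.759′; 135 + 38.759/60 = 135.6459833
  E ⇒ keep positive
Point 2:
  Lat: 44′ + 36″ = 44.60000′; 9 + 44.60000/60 = 9.7433333
  N ⇒ keep positive
  λ: 0 + 43/60 + 39/3600 = 0.7275000
  W → negative
Point 3:
  Latitude: degrees = first 2 digits = 14, minutes = 6.986; 14 + 6.986/60 = 14.1164333
  hemisphere S, so the sign is −
  λ: degrees = first 3 digits = 0, minutes = 47.4211; 0 + 47.4211/60 = 0.7903517
  E ⇒ keep positive
Point 4:
  Lat: degrees = first 2 digits = 84, minutes = 33.95093; 84 + 33.95093/60 = 84.5658488
  N ⇒ keep positive
  Longitude: degrees = first 3 digits = 106, minutes = 48.1152; 106 + 48.1152/60 = 106.8019200
  E ⇒ keep positive

1. -0.015718, 135.645983
2. 9.743333, -0.727500
3. -14.116433, 0.790352
4. 84.565849, 106.801920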